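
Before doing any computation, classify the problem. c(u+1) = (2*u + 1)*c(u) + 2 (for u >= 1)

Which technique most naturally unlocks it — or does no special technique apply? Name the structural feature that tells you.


Technique: a summation factor — one-term recursion with variable weight 2*u + 1 is solved by product normalization, not by root-finding.


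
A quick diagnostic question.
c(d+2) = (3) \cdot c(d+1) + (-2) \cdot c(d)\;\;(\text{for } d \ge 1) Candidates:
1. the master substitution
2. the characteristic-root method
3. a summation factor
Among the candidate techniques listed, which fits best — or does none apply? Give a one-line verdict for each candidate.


Best approach: the characteristic-root method — fixed numeric weights on consecutive terms and no forcing term added: the root method in its home territory.
- the master substitution: the recursive argument is a shift of the index, not a fixed fraction of it.
- the characteristic-root method: applies; the problem has the shape this method handles.
- a summation factor: the recurrence reaches back more than one step, outside the first-order family a summation factor normalizes.


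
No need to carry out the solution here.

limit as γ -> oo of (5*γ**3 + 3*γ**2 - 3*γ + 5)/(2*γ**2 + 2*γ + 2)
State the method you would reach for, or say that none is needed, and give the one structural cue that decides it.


Best approach: dominant-term comparison — growth-rate triage: the leading powers of γ decide the limit, everything else is noise. l'Hôpital's at-infinity variant applies to the expression viewed as a single quotient; the leading-term comparison is the direct route.


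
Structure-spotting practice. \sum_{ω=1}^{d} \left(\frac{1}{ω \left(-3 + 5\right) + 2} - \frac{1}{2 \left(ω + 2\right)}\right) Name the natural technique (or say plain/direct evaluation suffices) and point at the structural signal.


Method: telescoping — write out three consecutive terms and watch the interior cancel: the advanced copy one term subtracts reappears as the very next term's leading piece, pair after pair.


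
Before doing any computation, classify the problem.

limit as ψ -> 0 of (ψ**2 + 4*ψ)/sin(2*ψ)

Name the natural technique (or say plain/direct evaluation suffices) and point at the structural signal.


Technique: l'Hôpital's rule (0/0) — substituting 0 gives 0 over 0; differentiate top and bottom once and re-evaluate. A local series expansion at the point resolves it as well; the rule is the packaged version of that step.


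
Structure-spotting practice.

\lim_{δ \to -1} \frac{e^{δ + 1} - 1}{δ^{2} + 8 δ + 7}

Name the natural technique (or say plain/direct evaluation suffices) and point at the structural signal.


Technique: l'Hôpital's rule (0/0) — plug in -1: top and bottom both hit zero, so differentiate each and retry. The standard small-argument limits would also carry it; the rule is the systematic route.


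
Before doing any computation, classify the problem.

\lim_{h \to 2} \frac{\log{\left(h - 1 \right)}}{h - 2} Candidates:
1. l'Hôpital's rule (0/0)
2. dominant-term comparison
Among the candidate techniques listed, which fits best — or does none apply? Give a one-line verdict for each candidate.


Best approach: l'Hôpital's rule (0/0) — numerator and denominator both vanish at 2 — a genuine 0/0 form, which is exactly when l'Hôpital applies. Known elementary limits would finish this too — the rule just bypasses the case analysis.
- l'Hôpital's rule (0/0): applicable, and directly so.
- dominant-term comparison — this limit is not decided by comparing polynomial growth at infinity.


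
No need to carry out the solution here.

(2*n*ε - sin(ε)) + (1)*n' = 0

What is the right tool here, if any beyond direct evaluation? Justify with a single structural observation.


Best approach: a linear integrating factor — the unknown enters only to the first power against a nonzero forcing term — the integrating-factor template applies directly.


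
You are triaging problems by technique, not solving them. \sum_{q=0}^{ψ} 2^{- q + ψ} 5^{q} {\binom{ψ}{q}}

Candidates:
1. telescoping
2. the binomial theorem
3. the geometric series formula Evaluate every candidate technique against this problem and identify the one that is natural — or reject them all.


Method: the binomial theorem — the summand is term q of a binomial expansion in 5 and 2; the whole sum is a single power.
- telescoping — the terms as presented offer no neighboring cancellation — a telescoping rewrite may exist, but the displayed structure does not hand one over.
- the binomial theorem — applicable, and directly so.
- the geometric series formula: no single multiplier carries one term to the next throughout the sum.


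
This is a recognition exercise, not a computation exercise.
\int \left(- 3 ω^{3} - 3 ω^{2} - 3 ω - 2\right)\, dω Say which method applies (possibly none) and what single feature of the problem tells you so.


Method: no special technique — nothing composite, nothing rational, nothing trigonometric — each constant-multiple power of ω integrates by the power rule alone.


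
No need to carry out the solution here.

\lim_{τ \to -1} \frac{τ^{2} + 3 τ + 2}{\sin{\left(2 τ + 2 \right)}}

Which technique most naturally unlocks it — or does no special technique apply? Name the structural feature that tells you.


Verdict: l'Hôpital's rule (0/0) — the 0/0 form at -1 is the signature situation for l'Hôpital's rule. One could equally expand both pieces locally and compare leading terms; the rule does that in one stroke.


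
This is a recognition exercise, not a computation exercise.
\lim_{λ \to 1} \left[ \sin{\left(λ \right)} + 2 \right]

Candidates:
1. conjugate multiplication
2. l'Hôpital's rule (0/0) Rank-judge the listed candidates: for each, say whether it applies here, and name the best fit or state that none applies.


Technique: no special technique — the expression is continuous at 1 — substitute and evaluate; no indeterminate form appears.
- conjugate multiplication — the conjugate move applies to radical differences, which this is not.
- l'Hôpital's rule (0/0) — substituting the point gives a finite value outright — there is no indeterminate clash to repair.


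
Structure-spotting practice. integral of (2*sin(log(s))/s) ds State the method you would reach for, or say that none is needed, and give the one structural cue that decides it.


Method: u-substitution — collected, the integrand has one factor that is, up to a constant, the derivative of an inner expression the rest depends on — substitute for that inner expression.


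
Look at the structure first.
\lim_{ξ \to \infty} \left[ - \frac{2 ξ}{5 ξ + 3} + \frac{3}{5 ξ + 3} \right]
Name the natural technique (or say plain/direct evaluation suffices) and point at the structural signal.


Diagnosis: dominant-term comparison — divide through by the highest power of ξ; every lower-order term dies and the dominant terms decide the limit. As a single quotient, the ∞/∞ shape would yield to repeated differentiation as well — the growth comparison gets there in one look.


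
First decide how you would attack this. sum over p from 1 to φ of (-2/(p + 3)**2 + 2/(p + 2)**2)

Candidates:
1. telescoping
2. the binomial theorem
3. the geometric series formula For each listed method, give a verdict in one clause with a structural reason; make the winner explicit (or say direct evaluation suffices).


Diagnosis: telescoping — the summand is built as 2/(p + 2)**2 minus its own successor — adjacent terms annihilate down the line.
- telescoping — yes, a natural case for it.
- the binomial theorem — the terms do not reassemble into a binomial power.
- the geometric series formula — there is no constant term-to-term ratio.


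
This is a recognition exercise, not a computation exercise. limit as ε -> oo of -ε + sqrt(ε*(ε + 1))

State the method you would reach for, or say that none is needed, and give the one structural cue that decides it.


Verdict: conjugate multiplication — neither sqrt(ε*(ε + 1)) nor ε converges alone, so rewrite their difference as a conjugate-rationalized quotient first.


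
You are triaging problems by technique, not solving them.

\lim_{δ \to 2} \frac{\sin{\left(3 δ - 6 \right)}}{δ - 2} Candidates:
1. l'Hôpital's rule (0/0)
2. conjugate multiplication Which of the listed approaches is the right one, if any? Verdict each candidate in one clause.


Method: l'Hôpital's rule (0/0) — both numerator and denominator vanish at 2: the genuine 0/0 indeterminate that l'Hôpital exists for. A local series expansion at the point resolves it as well; the rule is the packaged version of that step.
- l'Hôpital's rule (0/0): applicable, and directly so.
- conjugate multiplication: the conjugate move applies to radical differences, which this is not.


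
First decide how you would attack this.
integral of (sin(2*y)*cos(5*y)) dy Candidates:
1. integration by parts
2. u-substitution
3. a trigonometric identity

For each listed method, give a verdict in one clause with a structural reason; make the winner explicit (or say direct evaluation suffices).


Technique: a trigonometric identity — sin(2*y)*cos(5*y) is a beat pattern — rewrite the product as a sum of single-frequency waves before integrating.
- integration by parts — not the fit here: there is no polynomial factor to ladder down — parts can still close the trigonometric product by recursion, though the identity rewrite is the direct route.
- u-substitution — no subexpression of the integrand serves as a whole-integral substitution inner — individual terms may offer their own, but none carries its derivative as a factor of the full integrand; a working change of variable would have to be constructed from outside the expression.
- a trigonometric identity — applicable, and directly so.


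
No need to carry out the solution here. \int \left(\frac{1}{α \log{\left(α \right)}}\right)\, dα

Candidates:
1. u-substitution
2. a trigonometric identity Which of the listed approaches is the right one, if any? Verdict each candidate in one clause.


Best approach: u-substitution — read it as f(\log{\left(α \right)}) times a constant multiple of d(\log{\left(α \right)}): one substitution, u = \log{\left(α \right)}, finishes it.
- u-substitution — yes — fits the structure here.
- a trigonometric identity: no sine or cosine appears, so there is nothing for a trigonometric identity to act on.


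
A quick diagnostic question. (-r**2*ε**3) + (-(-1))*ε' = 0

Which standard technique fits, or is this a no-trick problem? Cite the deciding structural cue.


Method: separation of variables — all dependence on the two variables factors apart, the defining separable shape.


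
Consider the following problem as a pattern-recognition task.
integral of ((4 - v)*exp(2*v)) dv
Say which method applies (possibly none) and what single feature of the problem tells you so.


Diagnosis: integration by parts — a polynomial 4 - v against the kernel exp(2*v) is the signature bounded-ladder case for integration by parts.


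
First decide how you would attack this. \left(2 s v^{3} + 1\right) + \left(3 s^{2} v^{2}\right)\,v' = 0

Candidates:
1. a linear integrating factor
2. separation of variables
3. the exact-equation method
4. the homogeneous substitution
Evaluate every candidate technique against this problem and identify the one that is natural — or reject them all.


Verdict: the exact-equation method — the mixed-partials test passes for 2 s v^{3} + 1 and 3 s^{2} v^{2}, so a potential function exists as presented.
- a linear integrating factor: the unknown enters nonlinearly (through a power, a denominator, or a transcendental function), which the linear integrating-factor recipe cannot absorb as-is — any repair would come from a preliminary substitution, not the factor.
- separation of variables — no algebra isolates the independent variable on one side and the unknown on the other.
- the exact-equation method — a fit — the right tool for this form.
- the homogeneous substitution: the slope does not depend on the ratio of the variables alone.


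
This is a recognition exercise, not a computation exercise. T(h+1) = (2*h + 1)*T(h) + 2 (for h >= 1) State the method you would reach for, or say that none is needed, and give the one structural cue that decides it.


Technique: a summation factor — first-order linear but the coefficient 2*h + 1 moves with the index — divide by the cumulative product and telescope.


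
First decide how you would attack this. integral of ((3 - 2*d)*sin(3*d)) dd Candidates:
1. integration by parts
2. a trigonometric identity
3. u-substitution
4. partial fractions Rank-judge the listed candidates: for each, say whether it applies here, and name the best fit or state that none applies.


Diagnosis: integration by parts — a polynomial 3 - 2*d against the kernel sin(3*d) is the signature bounded-ladder case for integration by parts.
- integration by parts — yes, a natural case for it.
- a trigonometric identity — no even trigonometric power and no product of distinct frequencies to rewrite.
- u-substitution: no subexpression of the integrand pairs with its own derivative as a factor — individual terms may offer their own substitutions, but any change of variable covering the whole integral would have to be constructed from outside the expression.
- partial fractions: the expression is not a ratio of polynomials that decomposes further.


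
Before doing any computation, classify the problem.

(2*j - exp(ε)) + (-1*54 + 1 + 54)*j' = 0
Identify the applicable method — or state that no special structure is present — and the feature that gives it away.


Best approach: a linear integrating factor — j appears only to the first power with coefficient 2 — the classic integrating-factor setup.


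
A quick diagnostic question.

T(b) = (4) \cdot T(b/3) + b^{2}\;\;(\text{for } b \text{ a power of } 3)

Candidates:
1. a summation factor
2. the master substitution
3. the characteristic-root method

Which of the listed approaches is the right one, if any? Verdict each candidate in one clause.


Technique: the master substitution — the argument shrinks by the factor 3, so measure the index on a logarithmic scale and the recursion becomes a shift.
- a summation factor: a divided-index call is outside the fixed-shift first-order family a summation factor normalizes.
- the master substitution — a fit — the right tool for this form.
- the characteristic-root method: a divided-index call is not the fixed-shift linear shape that characteristic roots solve.


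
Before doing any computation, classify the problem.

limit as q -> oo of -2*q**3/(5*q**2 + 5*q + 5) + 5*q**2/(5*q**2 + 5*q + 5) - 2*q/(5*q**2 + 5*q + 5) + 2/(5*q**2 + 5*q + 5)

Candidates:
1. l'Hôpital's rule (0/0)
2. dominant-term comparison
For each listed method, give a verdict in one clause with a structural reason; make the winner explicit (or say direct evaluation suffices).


Technique: dominant-term comparison — divide by the highest power of q present: lower-order terms vanish and the dominant ratio remains.
- l'Hôpital's rule (0/0): as a single quotient the expression runs to ∞/∞ at the limit point — an at-infinity form of the rule would apply, though the leading-growth comparison is the direct reading.
- dominant-term comparison: yes, a natural case for it.


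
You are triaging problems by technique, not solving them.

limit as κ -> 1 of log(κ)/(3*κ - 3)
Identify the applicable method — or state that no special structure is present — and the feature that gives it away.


Technique: l'Hôpital's rule (0/0) — plug in 1: top and bottom both hit zero, so differentiate each and retry. Expanding numerator and denominator to first order gives the same value — the rule automates exactly that.


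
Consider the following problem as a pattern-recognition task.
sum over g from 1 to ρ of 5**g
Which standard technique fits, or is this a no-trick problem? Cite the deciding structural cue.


Diagnosis: the geometric series formula — each term is 5 times the previous one, so the geometric-series formula applies directly.


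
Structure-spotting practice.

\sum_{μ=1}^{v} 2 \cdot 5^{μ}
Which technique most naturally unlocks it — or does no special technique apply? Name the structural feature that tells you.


Technique: the geometric series formula — the ratio of consecutive terms is the constant 5, independent of the index — a geometric sum.


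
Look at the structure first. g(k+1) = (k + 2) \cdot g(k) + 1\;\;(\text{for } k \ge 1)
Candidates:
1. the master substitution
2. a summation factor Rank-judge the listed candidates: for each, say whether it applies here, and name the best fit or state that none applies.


Best approach: a summation factor — one-term recursion with variable weight k + 2 is solved by product normalization, not by root-finding.
- the master substitution — this is shift-type recursion, outside the divide-and-conquer template.
- a summation factor — yes, a natural case for it.


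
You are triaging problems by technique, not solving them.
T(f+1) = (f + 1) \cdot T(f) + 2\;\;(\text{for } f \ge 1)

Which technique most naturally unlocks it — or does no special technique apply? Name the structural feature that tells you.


Verdict: a summation factor — first-order linear but the coefficient f + 1 moves with the index — divide by the cumulative product and telescope.


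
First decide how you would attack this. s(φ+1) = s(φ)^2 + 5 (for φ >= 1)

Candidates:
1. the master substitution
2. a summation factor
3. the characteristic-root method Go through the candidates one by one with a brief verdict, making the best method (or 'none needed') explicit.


Verdict: no special technique — the unknown sequence enters the update nonlinearly, so no linear method fits the recurrence as written — direct iteration remains.
- the master substitution — there is no divide-the-index recursive argument.
- a summation factor: no summation factor applies — the rule is not linear in the sequence values.
- the characteristic-root method — nonlinearity rules out exponential-mode superposition from the start.


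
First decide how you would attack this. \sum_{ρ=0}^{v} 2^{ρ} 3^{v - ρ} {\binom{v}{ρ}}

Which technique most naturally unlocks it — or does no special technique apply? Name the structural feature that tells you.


Method: the binomial theorem — terms weighting {\binom{v}{ρ}} against matched powers of 2 and 3 reassemble into (2 + 3)^v by the binomial theorem.


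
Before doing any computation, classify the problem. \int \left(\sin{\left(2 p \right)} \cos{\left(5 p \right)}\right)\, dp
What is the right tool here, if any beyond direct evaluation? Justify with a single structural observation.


Diagnosis: a trigonometric identity — distinct frequencies under one product (\sin{\left(2 p \right)} \cos{\left(5 p \right)}): the product-to-sum identity is the systematic route to an integrable form.


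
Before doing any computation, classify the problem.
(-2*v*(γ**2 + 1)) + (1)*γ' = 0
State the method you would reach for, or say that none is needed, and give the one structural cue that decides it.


Diagnosis: separation of variables — one side of the product carries the independent variable, the other the unknown — the textbook separation shape.


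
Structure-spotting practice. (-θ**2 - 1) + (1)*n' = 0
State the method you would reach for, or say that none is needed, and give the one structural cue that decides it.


Diagnosis: no special technique — solved for the derivative, n never appears on the right — this is a direct integration in θ, not a differential-equations problem at heart.


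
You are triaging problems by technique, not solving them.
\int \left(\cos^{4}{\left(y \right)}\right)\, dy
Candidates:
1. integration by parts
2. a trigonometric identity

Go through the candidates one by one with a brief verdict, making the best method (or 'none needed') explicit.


Best approach: a trigonometric identity — \cos^{4}{\left(y \right)} carries an even exponent — trade it for double-angle cosines before integrating.
- integration by parts: not the natural route: no polynomial-kernel product appears — a recursive parts reduction of the trigonometric product exists, but the identity rewrite is direct.
- a trigonometric identity: a fit — the right tool for this form.


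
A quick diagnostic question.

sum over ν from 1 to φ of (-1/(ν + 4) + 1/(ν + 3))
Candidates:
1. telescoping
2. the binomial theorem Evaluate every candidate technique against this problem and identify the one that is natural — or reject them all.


Diagnosis: telescoping — the piece each term subtracts is 1/(ν + 3) advanced by one index, and it reappears with a plus sign leading the following term — the sum collapses to its boundary terms.
- telescoping — applies; the problem has the shape this method handles.
- the binomial theorem — no binomial coefficients pair with matched powers.


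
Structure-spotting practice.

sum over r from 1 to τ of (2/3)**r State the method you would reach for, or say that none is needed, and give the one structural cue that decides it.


Verdict: the geometric series formula — consecutive terms stand in a fixed index-free ratio — the geometric sum formula closes it.


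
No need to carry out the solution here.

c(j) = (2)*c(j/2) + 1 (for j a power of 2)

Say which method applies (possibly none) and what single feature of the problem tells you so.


Technique: the master substitution — the index is divided (j/2), not shifted — substitute j = 2^m to straighten it into a shift recurrence.


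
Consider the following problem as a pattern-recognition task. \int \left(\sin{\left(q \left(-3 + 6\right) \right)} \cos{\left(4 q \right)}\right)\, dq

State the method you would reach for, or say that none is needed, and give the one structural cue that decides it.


Verdict: a trigonometric identity — cross-frequency products like \sin{\left(q \left(-3 + 6\right) \right)} \cos{\left(4 q \right)} are the textbook product-to-sum case — the identity converts them to directly integrable sinusoids.


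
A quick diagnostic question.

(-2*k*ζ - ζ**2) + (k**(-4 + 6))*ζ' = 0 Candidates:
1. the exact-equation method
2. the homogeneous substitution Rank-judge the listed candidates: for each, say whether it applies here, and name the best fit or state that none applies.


Technique: the homogeneous substitution — the slope is degree-zero homogeneous: the ratio substitution v = ζ/k collapses it. This doubles as a Bernoulli equation in the unknown as written; the homogeneous route needs no setup at all.
- the exact-equation method — the cross partial derivatives disagree, so no single potential exists.
- the homogeneous substitution: applies; the problem has the shape this method handles.


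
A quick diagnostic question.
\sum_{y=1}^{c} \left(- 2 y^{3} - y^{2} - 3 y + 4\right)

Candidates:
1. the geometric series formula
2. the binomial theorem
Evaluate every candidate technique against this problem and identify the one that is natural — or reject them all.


Verdict: no special technique — recognize the absence of structure: constant-multiple powers of y summed plainly, no special method required.
- the geometric series formula — the term-to-term ratio drifts with the index — the one thing the geometric formula cannot absorb.
- the binomial theorem: no binomial coefficients pair up with complementary powers here.


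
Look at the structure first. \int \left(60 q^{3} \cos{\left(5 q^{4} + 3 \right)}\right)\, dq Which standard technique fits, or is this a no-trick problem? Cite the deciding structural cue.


Method: u-substitution — everything non-trivial happens through the inner expression 5 q^{4} + 3, and its derivative accounts for the remaining factor up to a constant, so set u = 5 q^{4} + 3.


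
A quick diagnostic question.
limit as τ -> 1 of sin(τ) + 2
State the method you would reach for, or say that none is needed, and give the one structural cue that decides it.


Diagnosis: no special technique — nothing blocks direct substitution at 1: plug in and finish.


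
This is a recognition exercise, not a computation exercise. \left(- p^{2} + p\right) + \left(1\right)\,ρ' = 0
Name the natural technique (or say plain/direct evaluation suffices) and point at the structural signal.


Best approach: no special technique — with ρ absent the equation is not coupled at all: direct integration in p.


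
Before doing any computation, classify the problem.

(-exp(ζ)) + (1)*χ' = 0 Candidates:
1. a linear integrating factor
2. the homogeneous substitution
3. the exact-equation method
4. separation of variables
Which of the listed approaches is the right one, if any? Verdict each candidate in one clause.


Verdict: no special technique — the slope is a pure function of ζ; integrate both sides and be done.
- a linear integrating factor — the linear template holds only trivially here (the unknown is absent, so the coefficient is zero) — the method is not the natural label.
- the homogeneous substitution — the slope changes under joint rescaling, failing the degree-zero test.
- the exact-equation method: the unknown never enters the equation — exactness holds emptily, with nothing for the method to add.
- separation of variables — any separation here is vacuous (nothing depends on the unknown); direct integration is the honest label.


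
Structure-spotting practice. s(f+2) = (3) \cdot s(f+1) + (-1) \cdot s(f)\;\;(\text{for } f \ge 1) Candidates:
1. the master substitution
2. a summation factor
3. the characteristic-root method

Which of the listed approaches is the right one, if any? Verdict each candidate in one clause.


Diagnosis: the characteristic-root method — because shifting f leaves the equation's coefficients unchanged, exponential trials reduce it to algebra.
- the master substitution: there is no divide-the-index recursive argument.
- a summation factor — the recurrence reaches back more than one step, outside the first-order family a summation factor normalizes.
- the characteristic-root method — yes, a natural case for it.


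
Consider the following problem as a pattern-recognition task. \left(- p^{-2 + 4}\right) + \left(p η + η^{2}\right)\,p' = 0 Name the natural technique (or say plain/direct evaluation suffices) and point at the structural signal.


Verdict: the homogeneous substitution — scaling η and p together leaves the slope fixed — it depends only on p/η, so substitute the ratio. A Bernoulli-style rewrite — possibly after exchanging which variable is treated as dependent — would work as well; the homogeneous substitution is the more immediate reading here.


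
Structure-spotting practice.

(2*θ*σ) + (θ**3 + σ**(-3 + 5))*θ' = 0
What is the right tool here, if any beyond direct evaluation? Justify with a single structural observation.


Diagnosis: the exact-equation method — because the two cross partials coincide, the form is conservative as written — recover its potential in (σ, θ).


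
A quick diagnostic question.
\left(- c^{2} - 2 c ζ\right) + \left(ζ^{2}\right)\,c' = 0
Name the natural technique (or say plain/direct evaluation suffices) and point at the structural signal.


Verdict: the homogeneous substitution — the slope's numerator and denominator share total degree; set v = c/ζ and the equation drops to separable form. This doubles as a Bernoulli equation in the unknown as written; the homogeneous route needs no setup at all.


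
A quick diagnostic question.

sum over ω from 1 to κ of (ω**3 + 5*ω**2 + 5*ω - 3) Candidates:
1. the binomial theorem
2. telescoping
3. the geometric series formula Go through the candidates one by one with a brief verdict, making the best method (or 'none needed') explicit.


Method: no special technique — Faulhaber territory: sum each constant-multiple power of ω with its closed-form formula, no trick required.
- the binomial theorem: there is no pair of bases whose matched powers would reassemble into a single binomial power.
- telescoping — writing out consecutive terms as given produces no pairwise cancellation.
- the geometric series formula: there is no constant term-to-term ratio.


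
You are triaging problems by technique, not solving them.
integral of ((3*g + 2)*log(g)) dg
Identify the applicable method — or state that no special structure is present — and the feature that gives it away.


Verdict: integration by parts — with u = log(g) the logarithm disappears after one differentiation, leaving a power-rule integral.


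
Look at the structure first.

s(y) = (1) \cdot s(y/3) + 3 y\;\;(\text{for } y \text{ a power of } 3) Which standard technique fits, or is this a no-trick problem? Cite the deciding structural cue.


Method: the master substitution — the argument shrinks by the factor 3, so measure the index on a logarithmic scale and the recursion becomes a shift.


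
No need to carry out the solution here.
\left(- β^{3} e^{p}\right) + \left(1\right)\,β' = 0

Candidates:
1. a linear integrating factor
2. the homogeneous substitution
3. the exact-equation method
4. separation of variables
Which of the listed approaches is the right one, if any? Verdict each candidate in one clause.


Technique: separation of variables — one side of the product carries the independent variable, the other the unknown — the textbook separation shape.
- a linear integrating factor: a nonlinear term in the unknown puts this outside the integrating-factor template.
- the homogeneous substitution: the ratio of the variables does not determine the slope.
- the exact-equation method: the mixed partial derivatives differ, so the left side is not a total differential.
- separation of variables — yes — fits the structure here.


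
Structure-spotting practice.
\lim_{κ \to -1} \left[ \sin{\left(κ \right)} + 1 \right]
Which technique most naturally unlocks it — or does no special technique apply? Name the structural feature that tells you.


Verdict: no special technique — nothing blocks direct substitution at -1: plug in and finish.


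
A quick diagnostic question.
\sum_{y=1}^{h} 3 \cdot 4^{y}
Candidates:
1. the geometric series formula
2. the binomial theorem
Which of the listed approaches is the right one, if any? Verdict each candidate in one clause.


Technique: the geometric series formula — check a ratio of consecutive terms: it is 4, independent of the index, so the geometric formula closes the sum.
- the geometric series formula: applicable, and directly so.
- the binomial theorem: the summand does not match any term pattern of an expanded binomial power.


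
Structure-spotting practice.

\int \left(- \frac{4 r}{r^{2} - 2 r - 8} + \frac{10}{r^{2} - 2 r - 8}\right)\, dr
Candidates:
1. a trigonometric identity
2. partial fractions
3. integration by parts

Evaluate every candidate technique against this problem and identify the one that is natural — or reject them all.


Best approach: partial fractions — the factorization of r^{2} - 2 r - 8 is the whole battle; after it, each term is a table integral.
- a trigonometric identity: there is no trigonometric structure at all — the integrand carries no sine or cosine to rewrite.
- partial fractions — a fit — the right tool for this form.
- integration by parts: the integrand does not split as a nonconstant polynomial times an exp, sine, cosine of a linear argument, or logarithm — no polynomial-kernel parts product to differentiate one side of.


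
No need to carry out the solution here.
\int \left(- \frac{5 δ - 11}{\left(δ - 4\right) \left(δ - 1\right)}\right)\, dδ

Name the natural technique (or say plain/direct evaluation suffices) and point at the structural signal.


Verdict: partial fractions — the bottom factors while the top stays lower-degree — split into simple fractions and integrate piece by piece.


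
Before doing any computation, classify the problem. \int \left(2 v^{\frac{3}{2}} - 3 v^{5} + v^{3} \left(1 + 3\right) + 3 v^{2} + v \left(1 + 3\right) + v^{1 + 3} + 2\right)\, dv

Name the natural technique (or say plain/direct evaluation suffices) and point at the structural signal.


Method: no special technique — every term is a constant multiple of a power of v; term-wise power-rule integration needs no preliminary transformation.


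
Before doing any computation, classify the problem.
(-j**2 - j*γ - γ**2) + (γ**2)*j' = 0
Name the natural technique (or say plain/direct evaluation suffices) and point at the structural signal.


Technique: the homogeneous substitution — solved for the derivative, the right side is unchanged under scaling γ and j together — it depends only on the ratio j/γ, so substitute a single ratio variable.


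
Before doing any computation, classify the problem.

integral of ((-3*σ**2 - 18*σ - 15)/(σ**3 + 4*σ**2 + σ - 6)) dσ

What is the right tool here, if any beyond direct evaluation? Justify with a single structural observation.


Technique: partial fractions — each factor of σ**3 + 4*σ**2 + σ - 6 owns one elementary piece of the integrand — separate them and integrate piecewise.


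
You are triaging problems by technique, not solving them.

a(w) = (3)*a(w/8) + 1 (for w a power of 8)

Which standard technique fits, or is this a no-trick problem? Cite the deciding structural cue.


Best approach: the master substitution — the argument contracts 8-fold per step: reindex w exponentially and solve the linear recurrence in the new index.


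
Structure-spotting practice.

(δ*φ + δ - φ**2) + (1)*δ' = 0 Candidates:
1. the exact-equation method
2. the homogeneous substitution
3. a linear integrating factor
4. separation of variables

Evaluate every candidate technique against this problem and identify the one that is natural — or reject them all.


Diagnosis: a linear integrating factor — the unknown enters only to the first power against a nonzero forcing term — the integrating-factor template applies directly.
- the exact-equation method — no potential function has this form as its differential, as written.
- the homogeneous substitution — the slope changes under joint rescaling, failing the degree-zero test.
- a linear integrating factor — a fit — the right tool for this form.
- separation of variables: the two dependences do not factor apart.


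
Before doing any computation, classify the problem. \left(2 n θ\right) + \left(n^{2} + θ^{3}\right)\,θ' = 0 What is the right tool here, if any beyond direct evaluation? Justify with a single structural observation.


Diagnosis: the exact-equation method — the mixed-partials test passes for 2 n θ and n^{2} + θ^{3}, so a potential function exists as presented.


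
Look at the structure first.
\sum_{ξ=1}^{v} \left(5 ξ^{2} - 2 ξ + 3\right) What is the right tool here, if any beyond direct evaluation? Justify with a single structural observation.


Verdict: no special technique — the sum is polynomial through and through; closed forms for each power of ξ finish it directly.


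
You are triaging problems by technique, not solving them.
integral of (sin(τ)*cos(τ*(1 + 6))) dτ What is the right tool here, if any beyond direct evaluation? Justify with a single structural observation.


Verdict: a trigonometric identity — sin(τ)*cos(τ*(1 + 6)) mixes two frequencies; the product-to-sum identity splits it into single-frequency sinusoids.


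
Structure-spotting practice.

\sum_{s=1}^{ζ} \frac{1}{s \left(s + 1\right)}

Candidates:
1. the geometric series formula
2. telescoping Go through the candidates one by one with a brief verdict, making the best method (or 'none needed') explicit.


Diagnosis: telescoping — split \frac{1}{s \left(s + 1\right)} by partial fractions and the pieces are one function at shifted arguments — interior terms cancel.
- the geometric series formula — the ratio of consecutive terms depends on the index.
- telescoping: applicable, and directly so.


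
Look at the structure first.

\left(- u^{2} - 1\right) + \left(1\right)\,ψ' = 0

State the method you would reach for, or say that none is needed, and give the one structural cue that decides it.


Best approach: no special technique — solved for the derivative, no ψ appears — this is antidifferentiation in u wearing ODE clothing.


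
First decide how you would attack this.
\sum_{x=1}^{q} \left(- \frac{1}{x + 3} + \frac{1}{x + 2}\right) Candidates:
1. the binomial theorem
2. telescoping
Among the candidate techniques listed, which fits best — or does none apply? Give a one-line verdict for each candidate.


Best approach: telescoping — each term adds \frac{1}{x + 2} and subtracts the same expression advanced one index; that subtracted piece cancels against the next term's added copy — only the boundary terms survive.
- the binomial theorem — there is no sum-raised-to-a-power identity hiding in these terms.
- telescoping: yes — fits the structure here.


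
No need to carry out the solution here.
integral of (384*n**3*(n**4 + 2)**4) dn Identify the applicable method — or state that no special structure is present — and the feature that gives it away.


Method: u-substitution — collected, the integrand has one factor that is, up to a constant, the derivative of an inner expression the rest depends on — substitute for that inner expression. Brute-force expansion works too — the substitution sees the structure instead of grinding through terms.


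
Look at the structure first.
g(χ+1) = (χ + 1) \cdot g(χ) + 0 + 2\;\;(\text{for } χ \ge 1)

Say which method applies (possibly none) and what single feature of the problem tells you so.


Method: a summation factor — because the multiplier χ + 1 is index-dependent, divide through by its running product and sum the resulting differences.


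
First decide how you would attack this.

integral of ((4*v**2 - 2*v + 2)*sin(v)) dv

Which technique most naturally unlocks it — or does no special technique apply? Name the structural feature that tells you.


Technique: integration by parts — differentiate 4*v**2 - 2*v + 2, integrate sin(v): each pass lowers the polynomial degree, so parts terminates.


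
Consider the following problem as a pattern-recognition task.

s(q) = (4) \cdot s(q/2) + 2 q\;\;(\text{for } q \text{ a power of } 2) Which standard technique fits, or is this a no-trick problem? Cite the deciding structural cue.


Verdict: the master substitution — the argument contracts 2-fold per step: reindex q exponentially and solve the linear recurrence in the new index.


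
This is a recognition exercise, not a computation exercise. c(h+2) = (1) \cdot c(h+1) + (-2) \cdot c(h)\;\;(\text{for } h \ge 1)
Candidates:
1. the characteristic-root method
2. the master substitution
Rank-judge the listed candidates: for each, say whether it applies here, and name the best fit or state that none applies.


Verdict: the characteristic-root method — every coefficient is a fixed number and the forcing is zero — substitute r^h and read off the root equation.
- the characteristic-root method — yes — fits the structure here.
- the master substitution — this is shift-type recursion, outside the divide-and-conquer template.


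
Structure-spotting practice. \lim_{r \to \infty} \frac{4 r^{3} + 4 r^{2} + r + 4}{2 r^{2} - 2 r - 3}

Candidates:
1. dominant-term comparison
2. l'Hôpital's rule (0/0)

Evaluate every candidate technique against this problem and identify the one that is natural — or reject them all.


Technique: dominant-term comparison — divide by the highest power of r present: lower-order terms vanish and the dominant ratio remains.
- dominant-term comparison — a fit — the right tool for this form.
- l'Hôpital's rule (0/0) — as a single quotient the expression runs to ∞/∞ at the limit point — an at-infinity form of the rule would apply, though the leading-growth comparison is the direct reading.
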